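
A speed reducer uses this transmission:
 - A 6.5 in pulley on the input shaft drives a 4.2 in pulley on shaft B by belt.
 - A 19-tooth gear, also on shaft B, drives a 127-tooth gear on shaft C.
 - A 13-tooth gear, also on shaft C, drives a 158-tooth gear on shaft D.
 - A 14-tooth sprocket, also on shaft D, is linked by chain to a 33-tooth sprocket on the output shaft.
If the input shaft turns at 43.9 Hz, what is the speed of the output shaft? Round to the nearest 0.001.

Belt: ratio = 4.2/6.5 = 0.64615, so shaft B turns at 43.9 / 0.64615 = 67.94 Hz.
Gear mesh: ratio = 127/19 = 6.6842, so shaft C turns at 67.94 / 6.6842 = 10.164 Hz.
Gear mesh: ratio = 158/13 = 12.154, so shaft D turns at 10.164 / 12.154 = 0.83631 Hz.
Chain: ratio = 33/14 = 2.3571, so the output shaft turns at 0.83631 / 2.3571 = 0.3548 Hz.

0.355 Hz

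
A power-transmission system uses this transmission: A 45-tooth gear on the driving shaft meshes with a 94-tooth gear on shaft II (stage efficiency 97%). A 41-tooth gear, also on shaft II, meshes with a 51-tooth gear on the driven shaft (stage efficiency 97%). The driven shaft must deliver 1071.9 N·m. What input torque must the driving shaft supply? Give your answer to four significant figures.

438.4 N·m

Overall ratio R = 2.0889 × 1.2439 = 2.5984; overall efficiency η = 0.97 × 0.97 = 0.9409.
Input torque = output torque / (R × η) = 1071.9 / (2.5984 × 0.9409) = 438.44 N·m.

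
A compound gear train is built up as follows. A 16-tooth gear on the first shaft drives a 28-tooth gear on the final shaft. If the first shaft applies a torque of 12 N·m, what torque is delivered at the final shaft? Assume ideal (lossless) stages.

21 N·m

After the gear mesh (28/16): 12 × 1.75 = 21 N·m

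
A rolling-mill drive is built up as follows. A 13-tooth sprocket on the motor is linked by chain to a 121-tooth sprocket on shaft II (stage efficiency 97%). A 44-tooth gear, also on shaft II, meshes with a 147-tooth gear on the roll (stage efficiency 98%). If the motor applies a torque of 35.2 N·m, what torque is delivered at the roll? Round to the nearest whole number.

Chain: ratio = 121/13 = 9.3077; torque at shaft II = 35.2 × 9.3077 × 0.97 = 317.8 N·m.
Gear mesh: ratio = 147/44 = 3.3409; torque at the roll = 317.8 × 3.3409 × 0.98 = 1040.5 N·m.

1041 N·m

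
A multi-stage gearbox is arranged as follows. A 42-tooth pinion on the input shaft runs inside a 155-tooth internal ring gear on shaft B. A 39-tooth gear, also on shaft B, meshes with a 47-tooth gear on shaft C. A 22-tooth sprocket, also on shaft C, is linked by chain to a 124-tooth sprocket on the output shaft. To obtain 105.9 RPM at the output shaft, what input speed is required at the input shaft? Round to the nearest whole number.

2655 RPM

Overall ratio R = 3.6905 × 1.2051 × 5.6364 = 25.068.
Required input speed = output speed × R = 105.9 × 25.068 = 2654.7 RPM.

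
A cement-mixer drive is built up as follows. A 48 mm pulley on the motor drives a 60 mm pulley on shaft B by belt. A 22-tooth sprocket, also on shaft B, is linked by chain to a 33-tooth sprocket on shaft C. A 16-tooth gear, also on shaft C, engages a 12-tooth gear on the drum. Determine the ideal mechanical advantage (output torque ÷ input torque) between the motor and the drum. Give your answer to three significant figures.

Each stage contributes driven/driver: belt 60/48 = 1.25, chain 33/22 = 1.5, gear mesh 12/16 = 0.75.
Overall: 1.25 × 1.5 × 0.75 = 1.4062.

1.41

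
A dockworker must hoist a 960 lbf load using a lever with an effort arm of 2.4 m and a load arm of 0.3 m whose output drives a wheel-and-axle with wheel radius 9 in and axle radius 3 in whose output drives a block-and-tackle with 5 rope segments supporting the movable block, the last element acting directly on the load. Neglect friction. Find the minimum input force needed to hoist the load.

Lever MA = effort arm / load arm = 2.4/0.3 = 8.
Wheel-and-axle MA = R/r = 9/3 = 3.
Block-and-tackle MA = number of supporting rope parts = 5.
Combined ideal MA = 8 × 3 × 5 = 120.
Effort = load / MA = 960 / 120 = 8 lbf.

8 lbf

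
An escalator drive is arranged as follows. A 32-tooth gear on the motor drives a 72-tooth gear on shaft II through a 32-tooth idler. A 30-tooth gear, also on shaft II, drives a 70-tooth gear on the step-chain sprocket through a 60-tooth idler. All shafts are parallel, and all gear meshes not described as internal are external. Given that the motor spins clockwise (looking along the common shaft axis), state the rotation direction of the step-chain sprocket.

clockwise

the motor → shaft II: driver → idler → driven is 2 external meshes, 2 reversals → CW.
shaft II → the step-chain sprocket: driver → idler → driven is 2 external meshes, 2 reversals → CW.
4 reversals in total — an even number — so the step-chain sprocket turns the same way as the motor.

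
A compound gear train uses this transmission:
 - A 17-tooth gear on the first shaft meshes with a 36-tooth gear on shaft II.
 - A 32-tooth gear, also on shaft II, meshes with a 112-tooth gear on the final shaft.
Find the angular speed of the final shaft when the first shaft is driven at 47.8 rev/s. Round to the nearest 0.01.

Gear mesh: ratio = 36/17 = 2.1176, so shaft II turns at 47.8 / 2.1176 = 22.572 rev/s.
Gear mesh: ratio = 112/32 = 3.5, so the final shaft turns at 22.572 / 3.5 = 6.4492 rev/s.

6.45 rev/s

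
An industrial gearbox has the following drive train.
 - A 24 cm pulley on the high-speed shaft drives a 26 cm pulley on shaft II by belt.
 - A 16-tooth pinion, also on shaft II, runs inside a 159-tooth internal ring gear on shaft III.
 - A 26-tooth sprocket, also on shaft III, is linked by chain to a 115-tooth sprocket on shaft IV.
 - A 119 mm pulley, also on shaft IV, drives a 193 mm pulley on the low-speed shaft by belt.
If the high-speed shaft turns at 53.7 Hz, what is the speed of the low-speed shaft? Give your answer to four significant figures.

0.6953 Hz

Belt: ratio = 26/24 = 1.0833, so shaft II turns at 53.7 / 1.0833 = 49.569 Hz.
Internal gear: ratio = 159/16 = 9.9375, so shaft III turns at 49.569 / 9.9375 = 4.9881 Hz.
Chain: ratio = 115/26 = 4.4231, so shaft IV turns at 4.9881 / 4.4231 = 1.1277 Hz.
Belt: ratio = 193/119 = 1.6218, so the low-speed shaft turns at 1.1277 / 1.6218 = 0.69534 Hz.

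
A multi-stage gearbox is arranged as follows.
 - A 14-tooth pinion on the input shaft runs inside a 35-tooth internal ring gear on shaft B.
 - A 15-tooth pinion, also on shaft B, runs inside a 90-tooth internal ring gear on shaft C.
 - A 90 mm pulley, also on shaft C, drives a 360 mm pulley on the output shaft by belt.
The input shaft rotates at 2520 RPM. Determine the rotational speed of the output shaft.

42 RPM

Internal gear: ratio = 35/14 = 2.5, so shaft B turns at 2520 / 2.5 = 1008 RPM.
Internal gear: ratio = 90/15 = 6, so shaft C turns at 1008 / 6 = 168 RPM.
Belt: ratio = 360/90 = 4, so the output shaft turns at 168 / 4 = 42 RPM.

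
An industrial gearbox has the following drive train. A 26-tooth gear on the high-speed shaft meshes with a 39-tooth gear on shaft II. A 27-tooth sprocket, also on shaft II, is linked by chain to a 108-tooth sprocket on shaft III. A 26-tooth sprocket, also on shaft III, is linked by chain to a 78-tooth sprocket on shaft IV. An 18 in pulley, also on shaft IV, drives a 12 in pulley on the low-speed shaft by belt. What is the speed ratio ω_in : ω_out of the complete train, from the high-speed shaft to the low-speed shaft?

12

Each stage contributes driven/driver: gear mesh 39/26 = 1.5, chain 108/27 = 4, chain 78/26 = 3, belt 12/18 = 0.66667.
Overall: 1.5 × 4 × 3 × 0.66667 = 12.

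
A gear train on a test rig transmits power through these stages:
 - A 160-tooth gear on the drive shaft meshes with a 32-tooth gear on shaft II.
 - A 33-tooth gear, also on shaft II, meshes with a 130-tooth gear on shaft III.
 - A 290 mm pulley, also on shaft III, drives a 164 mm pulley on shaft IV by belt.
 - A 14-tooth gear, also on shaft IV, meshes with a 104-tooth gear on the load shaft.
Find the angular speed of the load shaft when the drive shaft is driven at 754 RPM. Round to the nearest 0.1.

Gear mesh: ratio = 32/160 = 0.2, so shaft II turns at 754 / 0.2 = 3770 RPM.
Gear mesh: ratio = 130/33 = 3.9394, so shaft III turns at 3770 / 3.9394 = 957 RPM.
Belt: ratio = 164/290 = 0.56552, so shaft IV turns at 957 / 0.56552 = 1692.3 RPM.
Gear mesh: ratio = 104/14 = 7.4286, so the load shaft turns at 1692.3 / 7.4286 = 227.8 RPM.

227.8 RPM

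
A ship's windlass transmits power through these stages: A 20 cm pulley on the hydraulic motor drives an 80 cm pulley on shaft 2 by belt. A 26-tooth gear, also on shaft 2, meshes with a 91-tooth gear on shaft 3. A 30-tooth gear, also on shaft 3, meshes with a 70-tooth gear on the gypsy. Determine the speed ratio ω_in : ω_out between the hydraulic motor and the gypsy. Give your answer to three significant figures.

32.7

Each stage contributes driven/driver: belt 80/20 = 4, gear mesh 91/26 = 3.5, gear mesh 70/30 = 2.3333.
Overall: 4 × 3.5 × 2.3333 = 32.667.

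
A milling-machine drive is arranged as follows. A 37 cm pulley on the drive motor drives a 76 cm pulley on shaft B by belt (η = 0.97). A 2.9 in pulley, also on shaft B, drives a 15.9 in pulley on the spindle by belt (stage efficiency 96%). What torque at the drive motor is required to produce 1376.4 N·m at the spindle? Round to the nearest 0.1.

131.2 N·m

Overall ratio R = 2.0541 × 5.4828 = 11.262; overall efficiency η = 0.97 × 0.96 = 0.9312.
Input torque = output torque / (R × η) = 1376.4 / (11.262 × 0.9312) = 131.25 N·m.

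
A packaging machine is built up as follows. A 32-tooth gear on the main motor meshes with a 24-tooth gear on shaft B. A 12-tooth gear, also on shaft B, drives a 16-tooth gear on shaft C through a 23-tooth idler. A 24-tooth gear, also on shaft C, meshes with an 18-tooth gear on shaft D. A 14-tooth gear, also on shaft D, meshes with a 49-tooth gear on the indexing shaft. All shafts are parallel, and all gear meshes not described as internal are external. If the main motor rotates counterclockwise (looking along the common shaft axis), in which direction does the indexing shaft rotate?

the main motor → shaft B: external mesh, 1 reversal → CW.
shaft B → shaft C: driver → idler → driven is 2 external meshes, 2 reversals → CW.
shaft C → shaft D: external mesh, 1 reversal → CCW.
shaft D → the indexing shaft: external mesh, 1 reversal → CW.
5 reversals in total — an odd number — so the indexing shaft turns opposite to the main motor.

clockwise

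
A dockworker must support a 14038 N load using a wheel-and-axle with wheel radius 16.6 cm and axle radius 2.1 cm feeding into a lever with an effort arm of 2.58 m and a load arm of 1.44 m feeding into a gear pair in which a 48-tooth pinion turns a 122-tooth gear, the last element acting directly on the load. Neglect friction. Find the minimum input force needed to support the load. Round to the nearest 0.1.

Wheel-and-axle MA = R/r = 16.6/2.1 = 7.9048.
Lever MA = effort arm / load arm = 2.58/1.44 = 1.7917.
Gear pair MA = 122/48 = 2.5417.
Combined ideal MA = 7.9048 × 1.7917 × 2.5417 = 35.997.
Effort = load / MA = 14038 / 35.997 = 389.98 N.

390.0 N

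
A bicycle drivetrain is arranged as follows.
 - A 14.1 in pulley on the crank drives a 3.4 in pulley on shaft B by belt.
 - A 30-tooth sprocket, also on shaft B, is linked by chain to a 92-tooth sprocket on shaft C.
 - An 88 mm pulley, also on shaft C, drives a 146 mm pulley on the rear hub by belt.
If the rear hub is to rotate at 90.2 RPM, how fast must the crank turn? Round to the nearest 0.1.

110.7 RPM

Overall ratio R = 0.24113 × 3.0667 × 1.6591 = 1.2269.
Required input speed = output speed × R = 90.2 × 1.2269 = 110.66 RPM.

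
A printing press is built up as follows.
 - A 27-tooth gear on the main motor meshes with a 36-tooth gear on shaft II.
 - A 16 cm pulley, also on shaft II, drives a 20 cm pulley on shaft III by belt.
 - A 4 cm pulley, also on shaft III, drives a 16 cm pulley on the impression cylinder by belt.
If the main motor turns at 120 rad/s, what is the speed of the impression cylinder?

the main motor → shaft II (gear mesh, 36/27): 120 ÷ 1.3333 = 90 rad/s
shaft II → shaft III (belt, 20/16): 90 ÷ 1.25 = 72 rad/s
shaft III → the impression cylinder (belt, 16/4): 72 ÷ 4 = 18 rad/s

18 rad/s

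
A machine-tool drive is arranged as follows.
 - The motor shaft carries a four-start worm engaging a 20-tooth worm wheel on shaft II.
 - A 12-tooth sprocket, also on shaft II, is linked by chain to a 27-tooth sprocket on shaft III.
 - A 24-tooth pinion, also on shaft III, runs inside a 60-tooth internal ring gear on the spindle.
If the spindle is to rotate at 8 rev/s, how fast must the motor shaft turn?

Overall ratio R = 5 × 2.25 × 2.5 = 28.125.
Required input speed = output speed × R = 8 × 28.125 = 225 rev/s.

225 rev/s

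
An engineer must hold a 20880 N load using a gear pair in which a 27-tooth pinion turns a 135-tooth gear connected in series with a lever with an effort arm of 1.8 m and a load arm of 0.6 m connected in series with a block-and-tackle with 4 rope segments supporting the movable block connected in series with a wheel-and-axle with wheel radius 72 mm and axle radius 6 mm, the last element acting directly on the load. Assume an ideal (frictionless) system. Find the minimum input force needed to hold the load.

Gear pair MA = 135/27 = 5.
Lever MA = effort arm / load arm = 1.8/0.6 = 3.
Block-and-tackle MA = number of supporting rope parts = 4.
Wheel-and-axle MA = R/r = 72/6 = 12.
Combined ideal MA = 5 × 3 × 4 × 12 = 720.
Effort = load / MA = 20880 / 720 = 29 N.

29 N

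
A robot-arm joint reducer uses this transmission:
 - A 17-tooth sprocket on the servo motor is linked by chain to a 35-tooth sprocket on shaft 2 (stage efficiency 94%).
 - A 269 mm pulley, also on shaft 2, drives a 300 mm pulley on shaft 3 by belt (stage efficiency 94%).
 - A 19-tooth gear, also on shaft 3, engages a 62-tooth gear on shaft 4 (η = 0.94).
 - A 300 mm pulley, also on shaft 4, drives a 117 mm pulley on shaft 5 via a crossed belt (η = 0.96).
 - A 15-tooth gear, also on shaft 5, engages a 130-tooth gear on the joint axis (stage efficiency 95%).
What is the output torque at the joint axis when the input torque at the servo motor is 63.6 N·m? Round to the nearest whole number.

After the chain (35/17): 63.6 × 2.0588 × 0.94 = 123.08 N·m
After the belt (300/269): 123.08 × 1.1152 × 0.94 = 129.03 N·m
After the gear mesh (62/19): 129.03 × 3.2632 × 0.94 = 395.79 N·m
After the belt (117/300): 395.79 × 0.39 × 0.96 = 148.18 N·m
After the gear mesh (130/15): 148.18 × 8.6667 × 0.95 = 1220.1 N·m

1220 N·m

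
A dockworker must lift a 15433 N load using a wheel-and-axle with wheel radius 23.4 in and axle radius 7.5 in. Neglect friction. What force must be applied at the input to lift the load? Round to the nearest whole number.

Wheel-and-axle MA = R/r = 23.4/7.5 = 3.12.
Effort = load / MA = 15433 / 3.12 = 4946.5 N.

4946 N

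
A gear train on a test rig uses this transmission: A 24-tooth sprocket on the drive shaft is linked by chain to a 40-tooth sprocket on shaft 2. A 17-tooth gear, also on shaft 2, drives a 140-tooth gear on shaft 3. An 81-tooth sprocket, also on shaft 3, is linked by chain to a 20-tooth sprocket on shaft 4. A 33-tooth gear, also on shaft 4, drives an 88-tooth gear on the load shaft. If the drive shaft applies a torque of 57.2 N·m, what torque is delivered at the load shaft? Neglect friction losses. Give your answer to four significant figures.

chain 40/24 = 1.6667 → τ = 57.2·1.6667 = 95.333 N·m
gear mesh 140/17 = 8.2353 → τ = 95.333·8.2353 = 785.1 N·m
chain 20/81 = 0.24691 → τ = 785.1·0.24691 = 193.85 N·m
gear mesh 88/33 = 2.6667 → τ = 193.85·2.6667 = 516.94 N·m

516.9 N·m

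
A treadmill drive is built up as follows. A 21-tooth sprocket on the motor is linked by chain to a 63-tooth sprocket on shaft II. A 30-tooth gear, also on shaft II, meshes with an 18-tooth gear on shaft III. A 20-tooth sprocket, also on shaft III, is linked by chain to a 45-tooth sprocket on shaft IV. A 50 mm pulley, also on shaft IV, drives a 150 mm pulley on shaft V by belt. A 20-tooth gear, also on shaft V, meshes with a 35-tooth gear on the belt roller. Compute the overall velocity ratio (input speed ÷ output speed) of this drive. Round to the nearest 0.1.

Each stage contributes driven/driver: chain 63/21 = 3, gear mesh 18/30 = 0.6, chain 45/20 = 2.25, belt 150/50 = 3, gear mesh 35/20 = 1.75.
Overall: 3 × 0.6 × 2.25 × 3 × 1.75 = 21.262.

21.3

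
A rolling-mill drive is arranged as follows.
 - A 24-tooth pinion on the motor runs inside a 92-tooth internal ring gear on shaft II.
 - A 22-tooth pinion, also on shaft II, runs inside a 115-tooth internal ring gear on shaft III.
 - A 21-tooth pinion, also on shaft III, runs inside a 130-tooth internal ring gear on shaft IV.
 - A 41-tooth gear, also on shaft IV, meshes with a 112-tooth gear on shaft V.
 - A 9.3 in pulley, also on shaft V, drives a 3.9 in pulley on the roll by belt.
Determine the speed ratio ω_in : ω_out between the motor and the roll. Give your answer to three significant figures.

142

Each stage contributes driven/driver: internal gear 92/24 = 3.8333, internal gear 115/22 = 5.2273, internal gear 130/21 = 6.1905, gear mesh 112/41 = 2.7317, belt 3.9/9.3 = 0.41935.
Overall: 3.8333 × 5.2273 × 6.1905 × 2.7317 × 0.41935 = 142.1.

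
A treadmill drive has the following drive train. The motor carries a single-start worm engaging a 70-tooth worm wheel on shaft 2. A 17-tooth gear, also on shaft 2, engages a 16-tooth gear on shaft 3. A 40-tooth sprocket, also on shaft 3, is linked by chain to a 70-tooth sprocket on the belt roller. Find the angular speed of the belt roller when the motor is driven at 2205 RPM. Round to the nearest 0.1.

the motor → shaft 2 (worm, 70/1): 2205 ÷ 70 = 31.5 RPM
shaft 2 → shaft 3 (gear mesh, 16/17): 31.5 ÷ 0.94118 = 33.469 RPM
shaft 3 → the belt roller (chain, 70/40): 33.469 ÷ 1.75 = 19.125 RPM

19.1 RPM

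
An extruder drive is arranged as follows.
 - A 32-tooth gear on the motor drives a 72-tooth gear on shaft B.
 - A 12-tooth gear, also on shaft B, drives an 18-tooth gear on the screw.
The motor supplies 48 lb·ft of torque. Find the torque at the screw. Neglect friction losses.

162 lb·ft

Gear mesh: ratio = 72/32 = 2.25; torque at shaft B = 48 × 2.25 = 108 lb·ft.
Gear mesh: ratio = 18/12 = 1.5; torque at the screw = 108 × 1.5 = 162 lb·ft.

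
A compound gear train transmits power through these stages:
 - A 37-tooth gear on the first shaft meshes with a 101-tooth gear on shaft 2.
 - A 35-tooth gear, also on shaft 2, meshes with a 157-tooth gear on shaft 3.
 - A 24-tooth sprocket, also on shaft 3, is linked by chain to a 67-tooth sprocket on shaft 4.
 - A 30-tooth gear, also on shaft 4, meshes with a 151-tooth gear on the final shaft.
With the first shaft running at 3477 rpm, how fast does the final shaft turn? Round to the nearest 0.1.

Gear mesh: ratio = 101/37 = 2.7297, so shaft 2 turns at 3477 / 2.7297 = 1273.8 rpm.
Gear mesh: ratio = 157/35 = 4.4857, so shaft 3 turns at 1273.8 / 4.4857 = 283.96 rpm.
Chain: ratio = 67/24 = 2.7917, so shaft 4 turns at 283.96 / 2.7917 = 101.72 rpm.
Gear mesh: ratio = 151/30 = 5.0333, so the final shaft turns at 101.72 / 5.0333 = 20.209 rpm.

20.2 rpm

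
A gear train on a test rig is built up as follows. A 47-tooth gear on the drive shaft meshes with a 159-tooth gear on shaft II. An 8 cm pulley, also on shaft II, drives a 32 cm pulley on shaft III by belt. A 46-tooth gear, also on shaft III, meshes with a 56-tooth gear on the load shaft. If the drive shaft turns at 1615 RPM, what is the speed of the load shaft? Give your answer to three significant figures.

98.0 RPM

the drive shaft → shaft II (gear mesh, 159/47): 1615 ÷ 3.383 = 477.39 RPM
shaft II → shaft III (belt, 32/8): 477.39 ÷ 4 = 119.35 RPM
shaft III → the load shaft (gear mesh, 56/46): 119.35 ÷ 1.2174 = 98.035 RPM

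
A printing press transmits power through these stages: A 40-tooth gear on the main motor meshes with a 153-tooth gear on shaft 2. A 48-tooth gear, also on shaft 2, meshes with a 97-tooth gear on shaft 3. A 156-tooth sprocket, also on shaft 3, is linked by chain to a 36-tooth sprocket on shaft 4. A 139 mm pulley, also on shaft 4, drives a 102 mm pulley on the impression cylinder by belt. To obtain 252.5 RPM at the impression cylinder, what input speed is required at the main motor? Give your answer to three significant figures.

Overall ratio R = 3.825 × 2.0208 × 0.23077 × 0.73381 = 1.309.
Required input speed = output speed × R = 252.5 × 1.309 = 330.51 RPM.

331 RPM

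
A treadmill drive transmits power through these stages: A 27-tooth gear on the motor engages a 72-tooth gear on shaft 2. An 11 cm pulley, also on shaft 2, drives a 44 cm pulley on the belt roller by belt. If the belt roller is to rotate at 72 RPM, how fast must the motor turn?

768 RPM

Overall ratio R = 2.6667 × 4 = 10.667.
Required input speed = output speed × R = 72 × 10.667 = 768 RPM.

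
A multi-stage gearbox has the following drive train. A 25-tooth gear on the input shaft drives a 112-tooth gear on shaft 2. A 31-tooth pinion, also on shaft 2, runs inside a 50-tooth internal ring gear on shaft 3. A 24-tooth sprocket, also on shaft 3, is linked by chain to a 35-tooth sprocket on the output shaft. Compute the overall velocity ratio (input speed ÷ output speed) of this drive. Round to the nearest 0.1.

10.5

Each stage contributes driven/driver: gear mesh 112/25 = 4.48, internal gear 50/31 = 1.6129, chain 35/24 = 1.4583.
Overall: 4.48 × 1.6129 × 1.4583 = 10.538.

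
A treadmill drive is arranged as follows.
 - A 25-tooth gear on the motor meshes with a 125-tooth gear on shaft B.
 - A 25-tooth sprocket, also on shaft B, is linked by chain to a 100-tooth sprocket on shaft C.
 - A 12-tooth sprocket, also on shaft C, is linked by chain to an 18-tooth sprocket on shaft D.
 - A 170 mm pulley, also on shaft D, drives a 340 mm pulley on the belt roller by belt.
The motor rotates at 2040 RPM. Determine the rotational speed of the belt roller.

Gear mesh: ratio = 125/25 = 5, so shaft B turns at 2040 / 5 = 408 RPM.
Chain: ratio = 100/25 = 4, so shaft C turns at 408 / 4 = 102 RPM.
Chain: ratio = 18/12 = 1.5, so shaft D turns at 102 / 1.5 = 68 RPM.
Belt: ratio = 340/170 = 2, so the belt roller turns at 68 / 2 = 34 RPM.

34 RPM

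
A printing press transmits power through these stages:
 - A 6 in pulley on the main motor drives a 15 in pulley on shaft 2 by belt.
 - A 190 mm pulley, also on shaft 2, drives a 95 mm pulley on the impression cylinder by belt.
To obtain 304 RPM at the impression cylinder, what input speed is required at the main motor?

Overall ratio R = 2.5 × 0.5 = 1.25.
Required input speed = output speed × R = 304 × 1.25 = 380 RPM.

380 RPM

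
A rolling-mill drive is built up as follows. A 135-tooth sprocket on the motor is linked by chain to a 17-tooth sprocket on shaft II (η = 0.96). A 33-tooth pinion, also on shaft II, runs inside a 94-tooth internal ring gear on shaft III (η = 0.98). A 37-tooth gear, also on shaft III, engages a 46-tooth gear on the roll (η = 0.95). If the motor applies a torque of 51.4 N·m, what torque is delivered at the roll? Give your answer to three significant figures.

chain 17/135 = 0.12593 → τ = 51.4·0.12593·0.96 = 6.2137 N·m
internal gear 94/33 = 2.8485 → τ = 6.2137·2.8485·0.98 = 17.346 N·m
gear mesh 46/37 = 1.2432 → τ = 17.346·1.2432·0.95 = 20.487 N·m

20.5 N·m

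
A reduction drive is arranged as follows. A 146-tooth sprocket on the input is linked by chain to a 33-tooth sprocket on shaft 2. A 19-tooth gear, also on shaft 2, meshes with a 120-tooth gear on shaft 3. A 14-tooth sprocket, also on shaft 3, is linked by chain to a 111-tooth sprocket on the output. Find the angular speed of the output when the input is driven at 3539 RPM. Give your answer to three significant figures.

chain 33/146 = 0.22603 → 3539/0.22603 = 15657 RPM
gear mesh 120/19 = 6.3158 → 15657/6.3158 = 2479.1 RPM
chain 111/14 = 7.9286 → 2479.1/7.9286 = 312.68 RPM

313 RPM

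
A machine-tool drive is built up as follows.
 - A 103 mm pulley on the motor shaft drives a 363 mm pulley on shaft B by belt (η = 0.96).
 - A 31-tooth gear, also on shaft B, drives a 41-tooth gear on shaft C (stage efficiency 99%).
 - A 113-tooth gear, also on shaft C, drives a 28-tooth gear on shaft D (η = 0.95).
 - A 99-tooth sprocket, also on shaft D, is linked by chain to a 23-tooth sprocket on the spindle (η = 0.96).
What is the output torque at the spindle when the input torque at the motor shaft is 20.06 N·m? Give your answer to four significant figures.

4.665 N·m

Belt: ratio = 363/103 = 3.5243; torque at shaft B = 20.06 × 3.5243 × 0.96 = 67.869 N·m.
Gear mesh: ratio = 41/31 = 1.3226; torque at shaft C = 67.869 × 1.3226 × 0.99 = 88.865 N·m.
Gear mesh: ratio = 28/113 = 0.24779; torque at shaft D = 88.865 × 0.24779 × 0.95 = 20.919 N·m.
Chain: ratio = 23/99 = 0.23232; torque at the spindle = 20.919 × 0.23232 × 0.96 = 4.6655 N·m.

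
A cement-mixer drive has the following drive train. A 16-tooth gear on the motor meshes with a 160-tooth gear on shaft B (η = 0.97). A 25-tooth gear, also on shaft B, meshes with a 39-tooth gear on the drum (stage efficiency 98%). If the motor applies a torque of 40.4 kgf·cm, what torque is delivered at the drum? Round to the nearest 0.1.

599.1 kgf·cm

After the gear mesh (160/16): 40.4 × 10 × 0.97 = 391.88 kgf·cm
After the gear mesh (39/25): 391.88 × 1.56 × 0.98 = 599.11 kgf·cm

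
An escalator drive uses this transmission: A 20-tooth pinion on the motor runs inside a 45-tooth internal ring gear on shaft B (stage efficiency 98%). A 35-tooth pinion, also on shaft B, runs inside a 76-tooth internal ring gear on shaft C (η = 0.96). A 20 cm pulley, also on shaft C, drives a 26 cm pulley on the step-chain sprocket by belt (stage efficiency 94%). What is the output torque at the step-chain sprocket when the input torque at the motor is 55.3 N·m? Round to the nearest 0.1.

After the internal gear (45/20): 55.3 × 2.25 × 0.98 = 121.94 N·m
After the internal gear (76/35): 121.94 × 2.1714 × 0.96 = 254.19 N·m
After the belt (26/20): 254.19 × 1.3 × 0.94 = 310.61 N·m

310.6 N·m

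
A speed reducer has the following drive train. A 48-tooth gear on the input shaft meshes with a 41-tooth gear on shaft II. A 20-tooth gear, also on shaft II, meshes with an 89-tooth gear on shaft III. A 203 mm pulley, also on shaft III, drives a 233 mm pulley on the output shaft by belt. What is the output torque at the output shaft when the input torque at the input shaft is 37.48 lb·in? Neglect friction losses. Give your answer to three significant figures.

Gear mesh: ratio = 41/48 = 0.85417; torque at shaft II = 37.48 × 0.85417 = 32.014 lb·in.
Gear mesh: ratio = 89/20 = 4.45; torque at shaft III = 32.014 × 4.45 = 142.46 lb·in.
Belt: ratio = 233/203 = 1.1478; torque at the output shaft = 142.46 × 1.1478 = 163.52 lb·in.

164 lb·in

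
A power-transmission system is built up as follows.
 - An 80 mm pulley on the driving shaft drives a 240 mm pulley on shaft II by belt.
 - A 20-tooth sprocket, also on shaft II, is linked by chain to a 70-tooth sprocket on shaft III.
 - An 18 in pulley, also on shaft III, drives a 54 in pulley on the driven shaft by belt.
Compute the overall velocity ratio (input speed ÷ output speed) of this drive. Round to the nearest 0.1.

Each stage contributes driven/driver: belt 240/80 = 3, chain 70/20 = 3.5, belt 54/18 = 3.
Overall: 3 × 3.5 × 3 = 31.5.

31.5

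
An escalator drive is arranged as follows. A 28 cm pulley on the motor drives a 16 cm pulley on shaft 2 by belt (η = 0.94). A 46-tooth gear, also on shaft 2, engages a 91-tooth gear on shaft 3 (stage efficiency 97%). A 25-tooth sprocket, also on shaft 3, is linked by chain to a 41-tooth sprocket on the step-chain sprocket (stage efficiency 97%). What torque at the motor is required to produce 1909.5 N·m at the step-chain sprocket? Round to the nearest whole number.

Overall ratio R = 0.57143 × 1.9783 × 1.64 = 1.8539; overall efficiency η = 0.94 × 0.97 × 0.97 = 0.8844.
Input torque = output torque / (R × η) = 1909.5 / (1.8539 × 0.8844) = 1164.6 N·m.

1165 N·m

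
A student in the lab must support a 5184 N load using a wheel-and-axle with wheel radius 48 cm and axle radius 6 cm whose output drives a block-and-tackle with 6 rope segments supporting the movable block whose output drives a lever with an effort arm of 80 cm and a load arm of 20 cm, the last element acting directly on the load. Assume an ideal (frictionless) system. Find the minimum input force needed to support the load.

27 N

Wheel-and-axle MA = R/r = 48/6 = 8.
Block-and-tackle MA = number of supporting rope parts = 6.
Lever MA = effort arm / load arm = 80/20 = 4.
Combined ideal MA = 8 × 6 × 4 = 192.
Effort = load / MA = 5184 / 192 = 27 N.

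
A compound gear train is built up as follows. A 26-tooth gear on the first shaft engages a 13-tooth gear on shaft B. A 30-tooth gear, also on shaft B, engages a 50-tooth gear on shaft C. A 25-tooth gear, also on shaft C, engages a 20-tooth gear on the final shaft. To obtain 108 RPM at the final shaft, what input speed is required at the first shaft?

72 RPM

Overall ratio R = 0.5 × 1.6667 × 0.8 = 0.66667.
Required input speed = output speed × R = 108 × 0.66667 = 72 RPM.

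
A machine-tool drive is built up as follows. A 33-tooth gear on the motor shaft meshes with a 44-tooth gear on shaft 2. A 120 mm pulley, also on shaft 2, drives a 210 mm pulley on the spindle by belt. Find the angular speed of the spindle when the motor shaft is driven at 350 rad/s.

150 rad/s

Gear mesh: ratio = 44/33 = 1.3333, so shaft 2 turns at 350 / 1.3333 = 262.5 rad/s.
Belt: ratio = 210/120 = 1.75, so the spindle turns at 262.5 / 1.75 = 150 rad/s.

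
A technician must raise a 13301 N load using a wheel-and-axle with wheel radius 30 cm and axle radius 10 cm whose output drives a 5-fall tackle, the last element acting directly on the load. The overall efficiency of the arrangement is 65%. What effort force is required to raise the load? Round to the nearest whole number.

Wheel-and-axle MA = R/r = 30/10 = 3.
Block-and-tackle MA = number of supporting rope parts = 5.
Combined ideal MA = 3 × 5 = 15.
Actual MA = 15 × 0.65 = 9.75.
Effort = load / actual MA = 13301 / 9.75 = 1364.2 N.

1364 N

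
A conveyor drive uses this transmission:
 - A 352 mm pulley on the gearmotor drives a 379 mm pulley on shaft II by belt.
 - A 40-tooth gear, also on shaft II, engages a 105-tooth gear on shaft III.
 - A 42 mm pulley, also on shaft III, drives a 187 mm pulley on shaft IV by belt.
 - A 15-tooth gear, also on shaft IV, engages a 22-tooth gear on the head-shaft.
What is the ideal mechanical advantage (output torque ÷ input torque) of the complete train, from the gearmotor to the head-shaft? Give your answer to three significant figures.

18.5

Each stage contributes driven/driver: belt 379/352 = 1.0767, gear mesh 105/40 = 2.625, belt 187/42 = 4.4524, gear mesh 22/15 = 1.4667.
Overall: 1.0767 × 2.625 × 4.4524 × 1.4667 = 18.457.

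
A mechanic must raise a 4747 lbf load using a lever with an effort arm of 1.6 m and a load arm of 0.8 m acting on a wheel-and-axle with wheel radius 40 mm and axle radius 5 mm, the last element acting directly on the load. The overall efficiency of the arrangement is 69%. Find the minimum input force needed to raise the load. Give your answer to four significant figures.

Lever MA = effort arm / load arm = 1.6/0.8 = 2.
Wheel-and-axle MA = R/r = 40/5 = 8.
Combined ideal MA = 2 × 8 = 16.
Actual MA = 16 × 0.69 = 11.04.
Effort = load / actual MA = 4747 / 11.04 = 429.98 lbf.

430.0 lbf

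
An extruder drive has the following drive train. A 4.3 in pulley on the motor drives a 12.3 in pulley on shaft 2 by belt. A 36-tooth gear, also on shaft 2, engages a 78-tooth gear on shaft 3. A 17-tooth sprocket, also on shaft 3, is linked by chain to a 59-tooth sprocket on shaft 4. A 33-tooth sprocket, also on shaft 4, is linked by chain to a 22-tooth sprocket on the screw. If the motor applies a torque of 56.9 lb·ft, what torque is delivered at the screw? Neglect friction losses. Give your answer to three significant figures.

816 lb·ft

After the belt (12.3/4.3): 56.9 × 2.8605 = 162.76 lb·ft
After the gear mesh (78/36): 162.76 × 2.1667 = 352.65 lb·ft
After the chain (59/17): 352.65 × 3.4706 = 1223.9 lb·ft
After the chain (22/33): 1223.9 × 0.66667 = 815.93 lb·ft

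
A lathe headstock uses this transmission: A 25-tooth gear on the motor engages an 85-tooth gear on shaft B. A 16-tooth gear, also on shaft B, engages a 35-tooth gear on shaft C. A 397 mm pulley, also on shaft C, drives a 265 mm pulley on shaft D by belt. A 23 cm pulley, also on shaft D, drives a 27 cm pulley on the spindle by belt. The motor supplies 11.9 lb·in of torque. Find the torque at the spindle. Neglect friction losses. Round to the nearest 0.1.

69.4 lb·in

Gear mesh: ratio = 85/25 = 3.4; torque at shaft B = 11.9 × 3.4 = 40.46 lb·in.
Gear mesh: ratio = 35/16 = 2.1875; torque at shaft C = 40.46 × 2.1875 = 88.506 lb·in.
Belt: ratio = 265/397 = 0.66751; torque at shaft D = 88.506 × 0.66751 = 59.078 lb·in.
Belt: ratio = 27/23 = 1.1739; torque at the spindle = 59.078 × 1.1739 = 69.353 lb·in.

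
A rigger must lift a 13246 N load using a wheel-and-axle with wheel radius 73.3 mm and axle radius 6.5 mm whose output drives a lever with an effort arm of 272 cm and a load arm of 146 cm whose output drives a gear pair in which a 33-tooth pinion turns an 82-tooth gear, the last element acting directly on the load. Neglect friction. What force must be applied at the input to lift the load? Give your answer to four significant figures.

253.7 N

Wheel-and-axle MA = R/r = 73.3/6.5 = 11.277.
Lever MA = effort arm / load arm = 272/146 = 1.863.
Gear pair MA = 82/33 = 2.4848.
Combined ideal MA = 11.277 × 1.863 × 2.4848 = 52.204.
Effort = load / MA = 13246 / 52.204 = 253.73 N.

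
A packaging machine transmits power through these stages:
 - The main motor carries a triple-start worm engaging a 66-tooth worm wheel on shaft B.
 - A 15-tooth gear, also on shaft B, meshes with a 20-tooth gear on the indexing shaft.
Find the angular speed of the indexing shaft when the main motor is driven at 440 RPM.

15 RPM

Worm: ratio = 66/3 = 22, so shaft B turns at 440 / 22 = 20 RPM.
Gear mesh: ratio = 20/15 = 1.3333, so the indexing shaft turns at 20 / 1.3333 = 15 RPM.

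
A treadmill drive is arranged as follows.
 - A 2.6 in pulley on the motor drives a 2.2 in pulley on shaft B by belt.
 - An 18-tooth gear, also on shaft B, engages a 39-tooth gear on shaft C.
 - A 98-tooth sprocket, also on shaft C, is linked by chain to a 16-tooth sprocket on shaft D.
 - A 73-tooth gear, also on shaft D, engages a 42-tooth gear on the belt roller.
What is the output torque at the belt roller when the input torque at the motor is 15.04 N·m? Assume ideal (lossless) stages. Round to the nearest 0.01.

2.59 N·m

belt 2.2/2.6 = 0.84615 → τ = 15.04·0.84615 = 12.726 N·m
gear mesh 39/18 = 2.1667 → τ = 12.726·2.1667 = 27.573 N·m
chain 16/98 = 0.16327 → τ = 27.573·0.16327 = 4.5018 N·m
gear mesh 42/73 = 0.57534 → τ = 4.5018·0.57534 = 2.5901 N·m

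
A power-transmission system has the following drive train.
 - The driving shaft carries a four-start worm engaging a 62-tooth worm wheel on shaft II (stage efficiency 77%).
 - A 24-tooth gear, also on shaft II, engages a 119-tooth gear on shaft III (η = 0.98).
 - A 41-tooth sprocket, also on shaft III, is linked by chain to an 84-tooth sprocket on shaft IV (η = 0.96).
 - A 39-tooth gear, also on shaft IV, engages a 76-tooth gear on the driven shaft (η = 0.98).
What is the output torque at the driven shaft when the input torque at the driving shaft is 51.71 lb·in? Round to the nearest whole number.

Worm: ratio = 62/4 = 15.5; torque at shaft II = 51.71 × 15.5 × 0.77 = 617.16 lb·in.
Gear mesh: ratio = 119/24 = 4.9583; torque at shaft III = 617.16 × 4.9583 × 0.98 = 2998.9 lb·in.
Chain: ratio = 84/41 = 2.0488; torque at shaft IV = 2998.9 × 2.0488 × 0.96 = 5898.3 lb·in.
Gear mesh: ratio = 76/39 = 1.9487; torque at the driven shaft = 5898.3 × 1.9487 × 0.98 = 11264 lb·in.

11264 lb·in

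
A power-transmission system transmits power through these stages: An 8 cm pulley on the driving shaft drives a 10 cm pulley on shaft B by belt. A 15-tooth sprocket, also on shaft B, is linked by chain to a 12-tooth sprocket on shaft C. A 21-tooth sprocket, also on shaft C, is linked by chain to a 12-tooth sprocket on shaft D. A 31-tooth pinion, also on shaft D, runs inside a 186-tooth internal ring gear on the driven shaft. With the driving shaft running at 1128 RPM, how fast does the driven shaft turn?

Belt: ratio = 10/8 = 1.25, so shaft B turns at 1128 / 1.25 = 902.4 RPM.
Chain: ratio = 12/15 = 0.8, so shaft C turns at 902.4 / 0.8 = 1128 RPM.
Chain: ratio = 12/21 = 0.57143, so shaft D turns at 1128 / 0.57143 = 1974 RPM.
Internal gear: ratio = 186/31 = 6, so the driven shaft turns at 1974 / 6 = 329 RPM.

329 RPM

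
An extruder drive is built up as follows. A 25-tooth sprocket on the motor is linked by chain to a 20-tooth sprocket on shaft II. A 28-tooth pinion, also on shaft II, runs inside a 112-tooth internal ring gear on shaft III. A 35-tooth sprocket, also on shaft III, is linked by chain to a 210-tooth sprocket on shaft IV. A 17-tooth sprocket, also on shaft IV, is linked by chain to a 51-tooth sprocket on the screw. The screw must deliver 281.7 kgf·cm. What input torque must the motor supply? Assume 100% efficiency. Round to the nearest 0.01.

Overall ratio R = 0.8 × 4 × 6 × 3 = 57.6.
Input torque = output torque / R = 281.7 / 57.6 = 4.8906 kgf·cm.

4.89 kgf·cm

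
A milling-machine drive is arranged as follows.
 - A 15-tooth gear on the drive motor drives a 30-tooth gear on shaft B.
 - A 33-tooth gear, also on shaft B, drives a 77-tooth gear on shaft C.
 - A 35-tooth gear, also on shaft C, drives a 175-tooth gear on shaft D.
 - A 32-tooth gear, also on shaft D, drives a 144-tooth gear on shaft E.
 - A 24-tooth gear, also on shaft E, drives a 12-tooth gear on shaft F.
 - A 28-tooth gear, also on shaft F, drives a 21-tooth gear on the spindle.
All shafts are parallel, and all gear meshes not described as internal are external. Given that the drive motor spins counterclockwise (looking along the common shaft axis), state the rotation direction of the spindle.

counterclockwise

the drive motor → shaft B: external mesh, 1 reversal → CW.
shaft B → shaft C: external mesh, 1 reversal → CCW.
shaft C → shaft D: external mesh, 1 reversal → CW.
shaft D → shaft E: external mesh, 1 reversal → CCW.
shaft E → shaft F: external mesh, 1 reversal → CW.
shaft F → the spindle: external mesh, 1 reversal → CCW.
6 reversals in total — an even number — so the spindle turns the same way as the drive motor.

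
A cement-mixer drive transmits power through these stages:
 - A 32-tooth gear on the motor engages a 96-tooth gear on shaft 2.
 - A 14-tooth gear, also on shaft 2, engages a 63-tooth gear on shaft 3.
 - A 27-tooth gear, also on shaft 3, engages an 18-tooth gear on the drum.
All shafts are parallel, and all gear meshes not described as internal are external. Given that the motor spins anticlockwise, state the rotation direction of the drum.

clockwise

the motor → shaft 2: external mesh, 1 reversal → CW.
shaft 2 → shaft 3: external mesh, 1 reversal → CCW.
shaft 3 → the drum: external mesh, 1 reversal → CW.
3 reversals in total — an odd number — so the drum turns opposite to the motor.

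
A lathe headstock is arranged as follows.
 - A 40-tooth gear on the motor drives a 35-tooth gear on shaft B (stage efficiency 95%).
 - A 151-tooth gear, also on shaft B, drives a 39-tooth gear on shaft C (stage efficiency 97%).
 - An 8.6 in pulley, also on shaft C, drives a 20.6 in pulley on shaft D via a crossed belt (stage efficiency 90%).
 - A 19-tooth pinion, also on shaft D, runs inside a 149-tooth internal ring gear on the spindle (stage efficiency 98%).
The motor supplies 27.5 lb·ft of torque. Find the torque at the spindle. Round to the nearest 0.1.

gear mesh 35/40 = 0.875 → τ = 27.5·0.875·0.95 = 22.859 lb·ft
gear mesh 39/151 = 0.25828 → τ = 22.859·0.25828·0.97 = 5.727 lb·ft
belt 20.6/8.6 = 2.3953 → τ = 5.727·2.3953·0.90 = 12.346 lb·ft
internal gear 149/19 = 7.8421 → τ = 12.346·7.8421·0.98 = 94.884 lb·ft

94.9 lb·ft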